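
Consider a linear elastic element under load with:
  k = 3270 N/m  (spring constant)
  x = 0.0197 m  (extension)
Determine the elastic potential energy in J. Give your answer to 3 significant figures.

Directly: U = ½kx².
k = 3270 N/m; x = 0.0197 m.
U = 0.6345 J

0.635 J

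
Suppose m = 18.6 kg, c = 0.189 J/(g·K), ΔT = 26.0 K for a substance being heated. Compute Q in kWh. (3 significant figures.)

0.0254 kWh

Q is given directly by: Q = mcΔT.
m = 18.6 kg; c = 0.189 J/(g·K) = 189.0 J/(kg·K); ΔT = 26.0 K.
Q = 91400 J  (the unit combination reduces to kg·m²/s² = J)
91400 J × (1 kWh / 3.600×10^6 J) = 0.02539 kWh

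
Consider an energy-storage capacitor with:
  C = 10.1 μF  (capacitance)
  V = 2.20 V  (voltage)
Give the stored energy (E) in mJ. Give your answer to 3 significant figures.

E is given directly by: E = ½CV².
C = 10.1 μF = 1.010×10^-5 F; V = 2.20 V.
E = 2.444×10^-5 J
2.444×10^-5 J × (1 mJ / 0.001000 J) = 0.02444 mJ

0.0244 mJ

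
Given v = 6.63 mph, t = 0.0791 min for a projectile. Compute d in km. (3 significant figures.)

0.0141 km

Rearranging v = d/t for d: d = v·t.
v = 6.63 mph = 2.964 m/s; t = 0.0791 min = 4.746 s.
d = 14.07 m
14.07 m × (1 km / 1000 m) = 0.01407 km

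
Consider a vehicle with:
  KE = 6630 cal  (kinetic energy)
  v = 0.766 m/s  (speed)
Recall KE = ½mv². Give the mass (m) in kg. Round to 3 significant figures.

Rearranging: m = 2·KE/v².
KE = 6630 cal = 27740 J; v = 0.766 m/s.
m = 94554 kg

94600 kg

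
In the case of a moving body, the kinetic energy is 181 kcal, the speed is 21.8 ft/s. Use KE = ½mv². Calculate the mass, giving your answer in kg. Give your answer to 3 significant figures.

Solving KE = ½mv² for m: m = 2·KE/v².
KE = 181 kcal = 7.573×10^5 J; v = 21.8 ft/s = 6.645 m/s.
m = 34305 kg

34300 kg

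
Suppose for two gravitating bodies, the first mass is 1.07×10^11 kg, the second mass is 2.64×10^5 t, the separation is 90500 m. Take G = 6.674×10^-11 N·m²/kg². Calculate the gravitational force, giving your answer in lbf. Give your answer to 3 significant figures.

0.0517 lbf

From Newton's law of gravitation: F = Gm₁m₂/r².
m₁ = 1.07×10^11 kg; m₂ = 2.64×10^5 t = 2.640×10^8 kg; r = 90500 m; G = 6.674×10^-11 N·m²/kg².
F = 0.2302 N  (the unit combination reduces to kg·m/s² = N)
0.2302 N × (1 lbf / 4.448 N) = 0.05175 lbf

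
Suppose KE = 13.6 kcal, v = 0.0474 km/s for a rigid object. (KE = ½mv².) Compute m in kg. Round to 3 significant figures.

Rearranging: m = 2·KE/v².
KE = 13.6 kcal = 56902 J; v = 0.0474 km/s = 47.40 m/s.
m = 50.65 kg

50.7 kg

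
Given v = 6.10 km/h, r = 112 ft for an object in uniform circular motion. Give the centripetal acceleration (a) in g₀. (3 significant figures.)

a is given directly by: a = v²/r.
v = 6.10 km/h = 1.694 m/s; r = 112 ft = 34.14 m.
a = 0.08410 m/s²
0.08410 m/s² × (1 g₀ / 9.807 m/s²) = 0.008576 g₀

0.00858 g₀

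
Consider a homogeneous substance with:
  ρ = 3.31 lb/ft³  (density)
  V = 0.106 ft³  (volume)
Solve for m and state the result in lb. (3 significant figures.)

Solving ρ = m/V for m: m = ρV.
ρ = 3.31 lb/ft³ = 53.02 kg/m³; V = 0.106 ft³ = 0.003002 m³.
m = 0.1591 kg
0.1591 kg × (1 lb / 0.4536 kg) = 0.3509 lb

0.351 lb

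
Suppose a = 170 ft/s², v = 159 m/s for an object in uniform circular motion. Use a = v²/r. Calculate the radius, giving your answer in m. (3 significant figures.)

488 m

Solving a = v²/r for r: r = v²/a.
a = 170 ft/s² = 51.82 m/s²; v = 159 m/s.
r = 487.9 m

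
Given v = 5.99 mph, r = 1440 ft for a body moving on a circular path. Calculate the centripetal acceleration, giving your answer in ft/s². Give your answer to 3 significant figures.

a is given directly by: a = v²/r.
v = 5.99 mph = 2.678 m/s; r = 1440 ft = 438.9 m.
a = 0.01634 m/s²
0.01634 m/s² × (1 ft/s² / 0.3048 m/s²) = 0.05360 ft/s²

0.0536 ft/s²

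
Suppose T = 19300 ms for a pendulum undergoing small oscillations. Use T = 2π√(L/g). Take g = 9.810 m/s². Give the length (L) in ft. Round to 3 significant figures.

304 ft

Solving T = 2π√(L/g) for L: L = g·(T/2π)².
T = 19300 ms = 19.30 s; g = 9.810 m/s².
L = 92.56 m
92.56 m × (1 ft / 0.3048 m) = 303.7 ft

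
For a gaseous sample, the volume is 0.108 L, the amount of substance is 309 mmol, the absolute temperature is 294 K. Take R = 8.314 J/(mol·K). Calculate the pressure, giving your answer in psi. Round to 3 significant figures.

1010 psi

Directly: P = nRT/V.
V = 0.108 L = 1.080×10^-4 m³; n = 309 mmol = 0.3090 mol; T = 294 K; R = 8.314 J/(mol·K).
P = 6.993×10^6 Pa
6.993×10^6 Pa × (1 psi / 6895 Pa) = 1014 psi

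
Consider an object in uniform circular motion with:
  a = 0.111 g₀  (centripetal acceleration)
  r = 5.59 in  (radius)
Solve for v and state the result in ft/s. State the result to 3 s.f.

Rearranging a = v²/r for v: v = √(a·r).
a = 0.111 g₀ = 1.089 m/s²; r = 5.59 in = 0.1420 m.
v = 0.3931 m/s
0.3931 m/s × (1 ft/s / 0.3048 m/s) = 1.290 ft/s

1.29 ft/s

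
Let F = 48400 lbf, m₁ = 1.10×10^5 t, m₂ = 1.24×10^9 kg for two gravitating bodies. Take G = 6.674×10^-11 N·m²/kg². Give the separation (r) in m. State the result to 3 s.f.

Rearranging: r = √(G·m₁m₂/F).
F = 48400 lbf = 2.153×10^5 N; m₁ = 1.10×10^5 t = 1.100×10^8 kg; m₂ = 1.24×10^9 kg; G = 6.674×10^-11 N·m²/kg².
r = 6.503 m

6.50 m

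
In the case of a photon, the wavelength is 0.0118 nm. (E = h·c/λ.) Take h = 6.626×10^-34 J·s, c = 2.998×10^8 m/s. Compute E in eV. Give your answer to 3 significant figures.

E is given directly by: E = hc/λ.
λ = 0.0118 nm = 1.180×10^-11 m; h = 6.626×10^-34 J·s; c = 2.998×10^8 m/s.
E = 1.683×10^-14 J
1.683×10^-14 J × (1 eV / 1.602×10^-19 J) = 1.051×10^5 eV

1.05×10^5 eV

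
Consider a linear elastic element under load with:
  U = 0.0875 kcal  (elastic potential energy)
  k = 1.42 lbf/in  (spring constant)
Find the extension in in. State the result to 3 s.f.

67.6 in

Solving U = ½k·x² for x: x = √(2U/k).
U = 0.0875 kcal = 366.1 J; k = 1.42 lbf/in = 248.7 N/m.
x = 1.716 m
1.716 m × (1 in / 0.02540 m) = 67.56 in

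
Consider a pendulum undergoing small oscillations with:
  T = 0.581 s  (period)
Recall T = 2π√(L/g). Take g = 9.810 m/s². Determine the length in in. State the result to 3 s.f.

3.30 in

Rearranging T = 2π√(L/g) for L: L = g·(T/2π)².
T = 0.581 s; g = 9.810 m/s².
L = 0.08388 m
0.08388 m × (1 in / 0.02540 m) = 3.302 in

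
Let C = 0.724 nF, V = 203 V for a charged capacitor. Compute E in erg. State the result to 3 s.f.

149 erg

E is given directly by: E = ½CV².
C = 0.724 nF = 7.240×10^-10 F; V = 203 V.
E = 1.492×10^-5 J
1.492×10^-5 J × (1 erg / 1.000×10^-7 J) = 149.2 erg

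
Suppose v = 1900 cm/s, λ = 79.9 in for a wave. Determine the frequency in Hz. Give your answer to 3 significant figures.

Rearranging v = f·λ for f: f = v/λ.
v = 1900 cm/s = 19.00 m/s; λ = 79.9 in = 2.029 m.
f = 9.362 Hz

9.36 Hz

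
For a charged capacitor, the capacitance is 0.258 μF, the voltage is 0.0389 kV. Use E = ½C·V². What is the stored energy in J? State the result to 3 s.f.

1.95×10^-4 J

Directly: E = ½CV².
C = 0.258 μF = 2.580×10^-7 F; V = 0.0389 kV = 38.90 V.
E = 1.952×10^-4 J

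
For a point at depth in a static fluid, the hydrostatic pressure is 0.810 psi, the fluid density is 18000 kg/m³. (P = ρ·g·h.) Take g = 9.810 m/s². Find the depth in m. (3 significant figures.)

Solving P = ρ·g·h for h: h = P/(ρ·g).
P = 0.810 psi = 5585 Pa; ρ = 18000 kg/m³; g = 9.810 m/s².
h = 0.03163 m

0.0316 m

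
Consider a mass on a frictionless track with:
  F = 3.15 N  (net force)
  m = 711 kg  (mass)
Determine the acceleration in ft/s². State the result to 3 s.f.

Solving F = m·a for a: a = F/m.
F = 3.15 N; m = 711 kg.
a = 0.004430 m/s²
0.004430 m/s² × (1 ft/s² / 0.3048 m/s²) = 0.01454 ft/s²

0.0145 ft/s²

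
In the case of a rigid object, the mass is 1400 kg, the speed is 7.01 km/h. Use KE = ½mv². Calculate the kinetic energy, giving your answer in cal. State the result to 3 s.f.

634 cal

KE is given directly by: KE = ½mv².
m = 1400 kg; v = 7.01 km/h = 1.947 m/s.
KE = 2654 J  (the unit combination reduces to kg·m²/s² = J)
2654 J × (1 cal / 4.184 J) = 634.4 cal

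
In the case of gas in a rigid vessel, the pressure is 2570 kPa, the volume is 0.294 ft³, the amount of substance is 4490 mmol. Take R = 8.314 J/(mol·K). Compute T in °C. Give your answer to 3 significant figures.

From the ideal-gas law: T = PV/(nR).
P = 2570 kPa = 2.570×10^6 Pa; V = 0.294 ft³ = 0.008325 m³; n = 4490 mmol = 4.490 mol; R = 8.314 J/(mol·K).
T = 573.2 K
573.2 K − 273.15 = 300.0 °C

300 °C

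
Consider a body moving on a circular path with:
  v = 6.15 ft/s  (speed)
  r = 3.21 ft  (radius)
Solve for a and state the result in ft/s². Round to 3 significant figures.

11.8 ft/s²

a is given directly by: a = v²/r.
v = 6.15 ft/s = 1.875 m/s; r = 3.21 ft = 0.9784 m.
a = 3.591 m/s²
3.591 m/s² × (1 ft/s² / 0.3048 m/s²) = 11.78 ft/s²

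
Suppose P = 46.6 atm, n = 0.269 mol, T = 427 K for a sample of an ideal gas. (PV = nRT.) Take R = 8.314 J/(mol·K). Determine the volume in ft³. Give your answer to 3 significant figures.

0.00714 ft³

From the ideal-gas law: V = nRT/P.
P = 46.6 atm = 4.722×10^6 Pa; n = 0.269 mol; T = 427 K; R = 8.314 J/(mol·K).
V = 2.022×10^-4 m³
2.022×10^-4 m³ × (1 ft³ / 0.02832 m³) = 0.007142 ft³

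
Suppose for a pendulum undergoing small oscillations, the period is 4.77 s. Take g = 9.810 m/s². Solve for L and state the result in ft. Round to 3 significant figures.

18.5 ft

Rearranging T = 2π√(L/g) for L: L = g·(T/2π)².
T = 4.77 s; g = 9.810 m/s².
L = 5.654 m
5.654 m × (1 ft / 0.3048 m) = 18.55 ft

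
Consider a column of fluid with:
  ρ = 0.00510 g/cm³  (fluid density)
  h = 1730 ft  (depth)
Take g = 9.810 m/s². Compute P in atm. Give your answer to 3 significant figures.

0.260 atm

Directly: P = ρgh.
ρ = 0.00510 g/cm³ = 5.100 kg/m³; h = 1730 ft = 527.3 m; g = 9.810 m/s².
P = 26382 Pa
26382 Pa × (1 atm / 1.013×10^5 Pa) = 0.2604 atm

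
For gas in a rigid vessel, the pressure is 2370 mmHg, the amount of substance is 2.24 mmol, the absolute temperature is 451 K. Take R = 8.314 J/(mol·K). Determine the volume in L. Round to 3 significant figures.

From the ideal-gas law: V = nRT/P.
P = 2370 mmHg = 3.160×10^5 Pa; n = 2.24 mmol = 0.002240 mol; T = 451 K; R = 8.314 J/(mol·K).
V = 2.658×10^-5 m³
2.658×10^-5 m³ × (1 L / 0.001000 m³) = 0.02658 L

0.0266 L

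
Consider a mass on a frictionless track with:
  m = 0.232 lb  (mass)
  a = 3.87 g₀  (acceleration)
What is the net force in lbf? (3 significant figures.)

Directly: F = m·a.
m = 0.232 lb = 0.1052 kg; a = 3.87 g₀ = 37.95 m/s².
F = 3.994 N
3.994 N × (1 lbf / 4.448 N) = 0.8978 lbf

0.898 lbf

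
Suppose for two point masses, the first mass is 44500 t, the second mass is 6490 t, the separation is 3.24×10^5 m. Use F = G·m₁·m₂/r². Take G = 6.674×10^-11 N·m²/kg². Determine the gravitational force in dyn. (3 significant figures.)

0.0184 dyn

F is given directly by: F = Gm₁m₂/r².
m₁ = 44500 t = 4.450×10^7 kg; m₂ = 6490 t = 6.490×10^6 kg; r = 3.24×10^5 m; G = 6.674×10^-11 N·m²/kg².
F = 1.836×10^-7 N
1.836×10^-7 N × (1 dyn / 1.000×10^-5 N) = 0.01836 dyn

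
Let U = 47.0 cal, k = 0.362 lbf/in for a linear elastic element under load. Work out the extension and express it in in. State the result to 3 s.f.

98.1 in

Rearranging: x = √(2U/k).
U = 47.0 cal = 196.6 J; k = 0.362 lbf/in = 63.40 N/m.
x = 2.491 m
2.491 m × (1 in / 0.02540 m) = 98.06 in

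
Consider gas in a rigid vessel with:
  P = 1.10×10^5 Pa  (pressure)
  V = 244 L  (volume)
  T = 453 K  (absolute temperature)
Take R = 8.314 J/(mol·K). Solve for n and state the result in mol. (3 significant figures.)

From the ideal-gas law: n = PV/(RT).
P = 1.10×10^5 Pa; V = 244 L = 0.2440 m³; T = 453 K; R = 8.314 J/(mol·K).
n = 7.126 mol

7.13 mol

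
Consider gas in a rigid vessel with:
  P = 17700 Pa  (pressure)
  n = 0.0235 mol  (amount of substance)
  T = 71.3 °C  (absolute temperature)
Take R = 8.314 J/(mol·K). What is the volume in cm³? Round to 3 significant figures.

3800 cm³

Solving PV = nRT for V: V = nRT/P.
P = 17700 Pa; n = 0.0235 mol; T = 71.3 °C = 344.4 K; R = 8.314 J/(mol·K).
V = 0.003802 m³
0.003802 m³ × (1 cm³ / 1.000×10^-6 m³) = 3802 cm³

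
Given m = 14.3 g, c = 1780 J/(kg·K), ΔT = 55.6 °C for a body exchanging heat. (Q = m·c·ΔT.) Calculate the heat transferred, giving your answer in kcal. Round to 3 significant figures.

Directly: Q = mcΔT.
m = 14.3 g = 0.01430 kg; c = 1780 J/(kg·K); ΔT = 55.6 °C = 55.60 K.
Q = 1415 J
1415 J × (1 kcal / 4184 J) = 0.3383 kcal

0.338 kcal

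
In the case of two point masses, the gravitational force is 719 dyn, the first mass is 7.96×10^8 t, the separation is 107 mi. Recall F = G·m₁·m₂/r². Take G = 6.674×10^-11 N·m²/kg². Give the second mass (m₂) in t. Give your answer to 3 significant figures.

From Newton's law of gravitation: m₂ = F·r²/(G·m₁).
F = 719 dyn = 0.007190 N; m₁ = 7.96×10^8 t = 7.960×10^11 kg; r = 107 mi = 1.722×10^5 m; G = 6.674×10^-11 N·m²/kg².
m₂ = 4.013×10^6 kg
4.013×10^6 kg × (1 t / 1000 kg) = 4013 t

4010 t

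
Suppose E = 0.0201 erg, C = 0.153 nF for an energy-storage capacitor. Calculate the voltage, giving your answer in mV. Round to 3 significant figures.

5130 mV

Solving E = ½C·V² for V: V = √(2E/C).
E = 0.0201 erg = 2.010×10^-9 J; C = 0.153 nF = 1.530×10^-10 F.
V = 5.126 V
5.126 V × (1 mV / 0.001000 V) = 5126 mV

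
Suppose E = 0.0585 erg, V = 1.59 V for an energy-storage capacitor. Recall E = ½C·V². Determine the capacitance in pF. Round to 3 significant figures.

4630 pF

Solving E = ½C·V² for C: C = 2E/V².
E = 0.0585 erg = 5.850×10^-9 J; V = 1.59 V.
C = 4.628×10^-9 F
4.628×10^-9 F × (1 pF / 1.000×10^-12 F) = 4628 pF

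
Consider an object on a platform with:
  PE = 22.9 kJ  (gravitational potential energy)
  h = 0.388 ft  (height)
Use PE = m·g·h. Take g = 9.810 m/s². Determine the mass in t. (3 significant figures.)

Rearranging: m = PE/(g·h).
PE = 22.9 kJ = 22900 J; h = 0.388 ft = 0.1183 m; g = 9.810 m/s².
m = 19739 kg
19739 kg × (1 t / 1000 kg) = 19.74 t

19.7 t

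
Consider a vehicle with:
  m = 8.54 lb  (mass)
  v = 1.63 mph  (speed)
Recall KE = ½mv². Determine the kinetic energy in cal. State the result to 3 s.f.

KE is given directly by: KE = ½mv².
m = 8.54 lb = 3.874 kg; v = 1.63 mph = 0.7287 m/s.
KE = 1.028 J
1.028 J × (1 cal / 4.184 J) = 0.2458 cal

0.246 cal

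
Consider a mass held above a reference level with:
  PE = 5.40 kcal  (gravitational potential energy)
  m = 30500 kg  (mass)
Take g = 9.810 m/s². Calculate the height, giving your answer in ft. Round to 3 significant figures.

0.248 ft

Rearranging PE = m·g·h for h: h = PE/(m·g).
PE = 5.40 kcal = 22594 J; m = 30500 kg; g = 9.810 m/s².
h = 0.07551 m
0.07551 m × (1 ft / 0.3048 m) = 0.2477 ft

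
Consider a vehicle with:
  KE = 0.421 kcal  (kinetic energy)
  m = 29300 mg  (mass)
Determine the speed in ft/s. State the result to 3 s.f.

1140 ft/s

Rearranging KE = ½mv² for v: v = √(2·KE/m).
KE = 0.421 kcal = 1761 J; m = 29300 mg = 0.02930 kg.
v = 346.8 m/s
346.8 m/s × (1 ft/s / 0.3048 m/s) = 1138 ft/s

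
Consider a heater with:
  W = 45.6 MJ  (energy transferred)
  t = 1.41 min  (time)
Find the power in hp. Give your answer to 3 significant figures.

P is given directly by: P = W/t.
W = 45.6 MJ = 4.560×10^7 J; t = 1.41 min = 84.60 s.
P = 5.390×10^5 W
5.390×10^5 W × (1 hp / 745.7 W) = 722.8 hp

723 hp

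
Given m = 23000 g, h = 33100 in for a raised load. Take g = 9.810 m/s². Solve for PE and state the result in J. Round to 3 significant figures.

Directly: PE = mgh.
m = 23000 g = 23.00 kg; h = 33100 in = 840.7 m; g = 9.810 m/s².
PE = 1.897×10^5 J  (the unit combination reduces to kg·m²/s² = J)

1.90×10^5 J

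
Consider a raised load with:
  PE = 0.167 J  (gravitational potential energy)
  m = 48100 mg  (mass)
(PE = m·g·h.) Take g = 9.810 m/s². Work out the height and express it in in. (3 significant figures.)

13.9 in

Rearranging PE = m·g·h for h: h = PE/(m·g).
PE = 0.167 J; m = 48100 mg = 0.04810 kg; g = 9.810 m/s².
h = 0.3539 m
0.3539 m × (1 in / 0.02540 m) = 13.93 in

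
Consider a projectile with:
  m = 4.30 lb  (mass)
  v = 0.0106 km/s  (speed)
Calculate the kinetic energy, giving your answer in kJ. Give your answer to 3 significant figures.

KE is given directly by: KE = ½mv².
m = 4.30 lb = 1.950 kg; v = 0.0106 km/s = 10.60 m/s.
KE = 109.6 J
109.6 J × (1 kJ / 1000 J) = 0.1096 kJ

0.110 kJ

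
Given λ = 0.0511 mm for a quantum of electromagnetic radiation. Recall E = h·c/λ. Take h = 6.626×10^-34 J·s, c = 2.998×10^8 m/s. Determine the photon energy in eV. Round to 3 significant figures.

E is given directly by: E = hc/λ.
λ = 0.0511 mm = 5.110×10^-5 m; h = 6.626×10^-34 J·s; c = 2.998×10^8 m/s.
E = 3.887×10^-21 J
3.887×10^-21 J × (1 eV / 1.602×10^-19 J) = 0.02426 eV

0.0243 eV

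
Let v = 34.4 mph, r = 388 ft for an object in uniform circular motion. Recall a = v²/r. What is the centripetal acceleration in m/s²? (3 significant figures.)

2.00 m/s²

a is given directly by: a = v²/r.
v = 34.4 mph = 15.38 m/s; r = 388 ft = 118.3 m.
a = 2.000 m/s²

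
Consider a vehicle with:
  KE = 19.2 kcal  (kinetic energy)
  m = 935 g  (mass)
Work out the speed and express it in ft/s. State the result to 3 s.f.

1360 ft/s

Solving KE = ½mv² for v: v = √(2·KE/m).
KE = 19.2 kcal = 80333 J; m = 935 g = 0.9350 kg.
v = 414.5 m/s
414.5 m/s × (1 ft/s / 0.3048 m/s) = 1360 ft/s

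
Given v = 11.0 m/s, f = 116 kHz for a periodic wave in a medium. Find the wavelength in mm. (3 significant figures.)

0.0948 mm

Solving v = f·λ for λ: λ = v/f.
v = 11.0 m/s; f = 116 kHz = 1.160×10^5 Hz.
λ = 9.483×10^-5 m
9.483×10^-5 m × (1 mm / 0.001000 m) = 0.09483 mm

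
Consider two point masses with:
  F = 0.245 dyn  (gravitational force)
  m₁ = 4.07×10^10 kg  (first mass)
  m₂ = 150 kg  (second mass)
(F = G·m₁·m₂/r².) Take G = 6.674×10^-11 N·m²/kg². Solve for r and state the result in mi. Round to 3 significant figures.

Rearranging F = G·m₁·m₂/r² for r: r = √(G·m₁m₂/F).
F = 0.245 dyn = 2.450×10^-6 N; m₁ = 4.07×10^10 kg; m₂ = 150 kg; G = 6.674×10^-11 N·m²/kg².
r = 12896 m
12896 m × (1 mi / 1609 m) = 8.013 mi

8.01 mi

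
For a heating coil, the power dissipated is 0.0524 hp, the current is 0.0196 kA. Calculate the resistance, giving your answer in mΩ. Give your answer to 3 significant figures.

102 mΩ

Rearranging P = I²R for R: R = P/I².
P = 0.0524 hp = 39.07 W; I = 0.0196 kA = 19.60 A.
R = 0.1017 Ω
0.1017 Ω × (1 mΩ / 0.001000 Ω) = 101.7 mΩ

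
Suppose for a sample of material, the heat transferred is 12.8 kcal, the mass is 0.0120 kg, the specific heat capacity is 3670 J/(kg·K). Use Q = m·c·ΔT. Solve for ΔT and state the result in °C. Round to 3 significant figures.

1220 °C

Rearranging Q = m·c·ΔT for ΔT: ΔT = Q/(m·c).
Q = 12.8 kcal = 53555 J; m = 0.0120 kg; c = 3670 J/(kg·K).
ΔT = 1216 K
Since 1 °C = 1 K, 1216 °C.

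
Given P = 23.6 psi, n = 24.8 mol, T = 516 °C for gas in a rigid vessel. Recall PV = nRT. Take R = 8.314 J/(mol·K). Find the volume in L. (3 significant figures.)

Rearranging: V = nRT/P.
P = 23.6 psi = 1.627×10^5 Pa; n = 24.8 mol; T = 516 °C = 789.1 K; R = 8.314 J/(mol·K).
V = 1.0000 m³
1.0000 m³ × (1 L / 0.001000 m³) = 1000.0 L

1000 L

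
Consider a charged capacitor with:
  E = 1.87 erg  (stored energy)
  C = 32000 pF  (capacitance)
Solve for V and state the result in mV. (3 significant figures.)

3420 mV

Rearranging: V = √(2E/C).
E = 1.87 erg = 1.870×10^-7 J; C = 32000 pF = 3.200×10^-8 F.
V = 3.419 V
3.419 V × (1 mV / 0.001000 V) = 3419 mV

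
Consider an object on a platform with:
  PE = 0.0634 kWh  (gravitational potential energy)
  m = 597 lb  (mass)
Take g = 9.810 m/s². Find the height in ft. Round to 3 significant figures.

Solving PE = m·g·h for h: h = PE/(m·g).
PE = 0.0634 kWh = 2.282×10^5 J; m = 597 lb = 270.8 kg; g = 9.810 m/s².
h = 85.92 m
85.92 m × (1 ft / 0.3048 m) = 281.9 ft

282 ft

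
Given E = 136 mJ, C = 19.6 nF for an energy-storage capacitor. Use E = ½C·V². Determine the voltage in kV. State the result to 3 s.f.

Rearranging: V = √(2E/C).
E = 136 mJ = 0.1360 J; C = 19.6 nF = 1.960×10^-8 F.
V = 3725 V  (the unit combination reduces to kg·m²/(A·s³) = V)
3725 V × (1 kV / 1000 V) = 3.725 kV

3.73 kV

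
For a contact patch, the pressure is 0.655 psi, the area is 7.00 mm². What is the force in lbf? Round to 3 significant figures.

Solving P = F/A for F: F = P·A.
P = 0.655 psi = 4516 Pa; A = 7.00 mm² = 7.000×10^-6 m².
F = 0.03161 N  (the unit combination reduces to kg·m/s² = N)
0.03161 N × (1 lbf / 4.448 N) = 0.007107 lbf

0.00711 lbf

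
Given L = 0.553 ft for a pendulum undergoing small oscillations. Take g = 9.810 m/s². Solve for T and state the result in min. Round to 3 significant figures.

Directly: T = 2π√(L/g).
L = 0.553 ft = 0.1686 m; g = 9.810 m/s².
T = 0.8236 s
0.8236 s × (1 min / 60.00 s) = 0.01373 min

0.0137 min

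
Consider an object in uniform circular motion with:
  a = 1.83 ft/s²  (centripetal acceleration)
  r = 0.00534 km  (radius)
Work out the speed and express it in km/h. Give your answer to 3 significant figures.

Rearranging: v = √(a·r).
a = 1.83 ft/s² = 0.5578 m/s²; r = 0.00534 km = 5.340 m.
v = 1.726 m/s
1.726 m/s × (1 km/h / 0.2778 m/s) = 6.213 km/h

6.21 km/h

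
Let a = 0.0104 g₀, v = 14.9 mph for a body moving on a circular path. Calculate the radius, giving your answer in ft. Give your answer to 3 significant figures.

1430 ft

Solving a = v²/r for r: r = v²/a.
a = 0.0104 g₀ = 0.1020 m/s²; v = 14.9 mph = 6.661 m/s.
r = 435.0 m
435.0 m × (1 ft / 0.3048 m) = 1427 ft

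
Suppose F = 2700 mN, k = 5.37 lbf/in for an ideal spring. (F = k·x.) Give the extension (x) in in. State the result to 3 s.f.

0.113 in

Rearranging F = k·x for x: x = F/k.
F = 2700 mN = 2.700 N; k = 5.37 lbf/in = 940.4 N/m.
x = 0.002871 m
0.002871 m × (1 in / 0.02540 m) = 0.1130 in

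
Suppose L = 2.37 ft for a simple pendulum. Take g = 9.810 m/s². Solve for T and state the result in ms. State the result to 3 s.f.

Directly: T = 2π√(L/g).
L = 2.37 ft = 0.7224 m; g = 9.810 m/s².
T = 1.705 s
1.705 s × (1 ms / 0.001000 s) = 1705 ms

1710 ms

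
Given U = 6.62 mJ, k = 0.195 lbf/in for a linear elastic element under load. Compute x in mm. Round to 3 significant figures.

19.7 mm

Rearranging: x = √(2U/k).
U = 6.62 mJ = 0.006620 J; k = 0.195 lbf/in = 34.15 N/m.
x = 0.01969 m
0.01969 m × (1 mm / 0.001000 m) = 19.69 mm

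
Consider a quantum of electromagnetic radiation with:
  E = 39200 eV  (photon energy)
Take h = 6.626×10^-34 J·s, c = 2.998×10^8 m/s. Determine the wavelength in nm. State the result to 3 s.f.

Rearranging: λ = hc/E.
E = 39200 eV = 6.281×10^-15 J; h = 6.626×10^-34 J·s; c = 2.998×10^8 m/s.
λ = 3.163×10^-11 m
3.163×10^-11 m × (1 nm / 1.000×10^-9 m) = 0.03163 nm

0.0316 nm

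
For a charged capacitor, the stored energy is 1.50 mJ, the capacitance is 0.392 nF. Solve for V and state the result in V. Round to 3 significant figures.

Rearranging: V = √(2E/C).
E = 1.50 mJ = 0.001500 J; C = 0.392 nF = 3.920×10^-10 F.
V = 2766 V  (the unit combination reduces to kg·m²/(A·s³) = V)

2770 V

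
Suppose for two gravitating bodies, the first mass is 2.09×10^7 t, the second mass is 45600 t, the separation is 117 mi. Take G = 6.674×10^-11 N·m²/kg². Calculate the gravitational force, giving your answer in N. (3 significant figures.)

Directly: F = Gm₁m₂/r².
m₁ = 2.09×10^7 t = 2.090×10^10 kg; m₂ = 45600 t = 4.560×10^7 kg; r = 117 mi = 1.883×10^5 m; G = 6.674×10^-11 N·m²/kg².
F = 0.001794 N

0.00179 N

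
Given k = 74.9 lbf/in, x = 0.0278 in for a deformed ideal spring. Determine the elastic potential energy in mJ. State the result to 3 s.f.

U is given directly by: U = ½kx².
k = 74.9 lbf/in = 13117 N/m; x = 0.0278 in = 7.061×10^-4 m.
U = 0.003270 J
0.003270 J × (1 mJ / 0.001000 J) = 3.270 mJ

3.27 mJ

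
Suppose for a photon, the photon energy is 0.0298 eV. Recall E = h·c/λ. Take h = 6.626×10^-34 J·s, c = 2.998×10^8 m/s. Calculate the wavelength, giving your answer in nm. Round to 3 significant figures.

Rearranging: λ = hc/E.
E = 0.0298 eV = 4.774×10^-21 J; h = 6.626×10^-34 J·s; c = 2.998×10^8 m/s.
λ = 4.161×10^-5 m
4.161×10^-5 m × (1 nm / 1.000×10^-9 m) = 41606 nm

41600 nm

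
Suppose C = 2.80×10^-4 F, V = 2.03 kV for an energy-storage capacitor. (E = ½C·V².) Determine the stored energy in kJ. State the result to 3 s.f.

Directly: E = ½CV².
C = 2.80×10^-4 F; V = 2.03 kV = 2030 V.
E = 576.9 J
576.9 J × (1 kJ / 1000 J) = 0.5769 kJ

0.577 kJ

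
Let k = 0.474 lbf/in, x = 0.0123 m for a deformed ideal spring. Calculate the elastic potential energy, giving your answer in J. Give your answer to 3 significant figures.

U is given directly by: U = ½kx².
k = 0.474 lbf/in = 83.01 N/m; x = 0.0123 m.
U = 0.006279 J  (the unit combination reduces to kg·m²/s² = J)

0.00628 J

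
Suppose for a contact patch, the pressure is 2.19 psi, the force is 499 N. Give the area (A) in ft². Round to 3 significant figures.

0.356 ft²

Solving P = F/A for A: A = F/P.
P = 2.19 psi = 15100 Pa; F = 499 N.
A = 0.03305 m²
0.03305 m² × (1 ft² / 0.09290 m²) = 0.3557 ft²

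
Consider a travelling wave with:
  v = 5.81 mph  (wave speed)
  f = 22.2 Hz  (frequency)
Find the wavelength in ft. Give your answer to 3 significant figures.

Solving v = f·λ for λ: λ = v/f.
v = 5.81 mph = 2.597 m/s; f = 22.2 Hz.
λ = 0.1170 m
0.1170 m × (1 ft / 0.3048 m) = 0.3838 ft

0.384 ft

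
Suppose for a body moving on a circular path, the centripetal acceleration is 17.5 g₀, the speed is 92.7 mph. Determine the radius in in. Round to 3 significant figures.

Solving a = v²/r for r: r = v²/a.
a = 17.5 g₀ = 171.6 m/s²; v = 92.7 mph = 41.44 m/s.
r = 10.01 m
10.01 m × (1 in / 0.02540 m) = 394.0 in

394 in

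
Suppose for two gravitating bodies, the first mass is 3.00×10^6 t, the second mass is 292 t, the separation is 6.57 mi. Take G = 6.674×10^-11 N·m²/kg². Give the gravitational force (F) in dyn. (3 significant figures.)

From Newton's law of gravitation: F = Gm₁m₂/r².
m₁ = 3.00×10^6 t = 3.000×10^9 kg; m₂ = 292 t = 2.920×10^5 kg; r = 6.57 mi = 10573 m; G = 6.674×10^-11 N·m²/kg².
F = 5.230×10^-4 N
5.230×10^-4 N × (1 dyn / 1.000×10^-5 N) = 52.30 dyn

52.3 dyn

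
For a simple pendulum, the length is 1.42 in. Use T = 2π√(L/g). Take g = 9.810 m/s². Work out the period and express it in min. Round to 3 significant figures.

Directly: T = 2π√(L/g).
L = 1.42 in = 0.03607 m; g = 9.810 m/s².
T = 0.3810 s
0.3810 s × (1 min / 60.00 s) = 0.006350 min

0.00635 min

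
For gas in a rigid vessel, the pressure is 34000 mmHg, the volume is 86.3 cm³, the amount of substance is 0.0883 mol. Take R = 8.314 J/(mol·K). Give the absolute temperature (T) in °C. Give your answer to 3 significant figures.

Rearranging: T = PV/(nR).
P = 34000 mmHg = 4.533×10^6 Pa; V = 86.3 cm³ = 8.630×10^-5 m³; n = 0.0883 mol; R = 8.314 J/(mol·K).
T = 532.9 K
532.9 K − 273.15 = 259.7 °C

260 °C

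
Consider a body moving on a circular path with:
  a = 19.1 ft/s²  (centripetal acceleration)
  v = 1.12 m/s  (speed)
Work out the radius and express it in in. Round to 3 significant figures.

8.48 in

Rearranging: r = v²/a.
a = 19.1 ft/s² = 5.822 m/s²; v = 1.12 m/s.
r = 0.2155 m
0.2155 m × (1 in / 0.02540 m) = 8.483 in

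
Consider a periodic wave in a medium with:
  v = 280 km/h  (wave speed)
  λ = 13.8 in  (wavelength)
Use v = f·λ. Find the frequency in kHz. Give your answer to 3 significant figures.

0.222 kHz

Rearranging: f = v/λ.
v = 280 km/h = 77.78 m/s; λ = 13.8 in = 0.3505 m.
f = 221.9 Hz
221.9 Hz × (1 kHz / 1000 Hz) = 0.2219 kHz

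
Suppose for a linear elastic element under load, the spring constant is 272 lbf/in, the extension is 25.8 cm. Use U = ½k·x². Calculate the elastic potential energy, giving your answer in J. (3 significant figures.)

Directly: U = ½kx².
k = 272 lbf/in = 47634 N/m; x = 25.8 cm = 0.2580 m.
U = 1585 J  (the unit combination reduces to kg·m²/s² = J)

1590 J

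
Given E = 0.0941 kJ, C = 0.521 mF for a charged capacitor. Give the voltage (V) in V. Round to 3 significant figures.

Rearranging E = ½C·V² for V: V = √(2E/C).
E = 0.0941 kJ = 94.10 J; C = 0.521 mF = 5.210×10^-4 F.
V = 601.0 V  (the unit combination reduces to kg·m²/(A·s³) = V)

601 V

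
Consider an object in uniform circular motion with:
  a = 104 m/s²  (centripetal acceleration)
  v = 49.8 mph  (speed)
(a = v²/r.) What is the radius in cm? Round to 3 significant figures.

Rearranging a = v²/r for r: r = v²/a.
a = 104 m/s²; v = 49.8 mph = 22.26 m/s.
r = 4.766 m
4.766 m × (1 cm / 0.01000 m) = 476.6 cm

477 cm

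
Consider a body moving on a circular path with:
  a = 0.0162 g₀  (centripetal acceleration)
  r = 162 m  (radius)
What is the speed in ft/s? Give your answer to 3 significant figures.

16.6 ft/s

Rearranging: v = √(a·r).
a = 0.0162 g₀ = 0.1589 m/s²; r = 162 m.
v = 5.073 m/s
5.073 m/s × (1 ft/s / 0.3048 m/s) = 16.64 ft/s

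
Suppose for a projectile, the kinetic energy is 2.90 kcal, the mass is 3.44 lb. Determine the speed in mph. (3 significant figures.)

Solving KE = ½mv² for v: v = √(2·KE/m).
KE = 2.90 kcal = 12134 J; m = 3.44 lb = 1.560 kg.
v = 124.7 m/s
124.7 m/s × (1 mph / 0.4470 m/s) = 279.0 mph

279 mph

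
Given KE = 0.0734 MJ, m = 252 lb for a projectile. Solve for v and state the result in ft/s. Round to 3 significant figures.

Rearranging: v = √(2·KE/m).
KE = 0.0734 MJ = 73400 J; m = 252 lb = 114.3 kg.
v = 35.84 m/s
35.84 m/s × (1 ft/s / 0.3048 m/s) = 117.6 ft/s

118 ft/s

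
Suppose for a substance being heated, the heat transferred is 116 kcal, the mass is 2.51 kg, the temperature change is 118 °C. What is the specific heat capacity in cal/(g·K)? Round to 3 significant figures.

Rearranging: c = Q/(m·ΔT).
Q = 116 kcal = 4.853×10^5 J; m = 2.51 kg; ΔT = 118 °C = 118.0 K.
c = 1639 J/(kg·K)
1639 J/(kg·K) × (1 cal/(g·K) / 4184 J/(kg·K)) = 0.3917 cal/(g·K)

0.392 cal/(g·K)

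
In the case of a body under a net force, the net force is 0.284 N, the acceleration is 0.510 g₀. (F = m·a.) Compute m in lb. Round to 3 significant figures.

0.125 lb

Solving F = m·a for m: m = F/a.
F = 0.284 N; a = 0.510 g₀ = 5.001 m/s².
m = 0.05678 kg
0.05678 kg × (1 lb / 0.4536 kg) = 0.1252 lb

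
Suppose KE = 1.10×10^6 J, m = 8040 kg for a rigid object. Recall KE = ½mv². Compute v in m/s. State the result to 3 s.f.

16.5 m/s

Solving KE = ½mv² for v: v = √(2·KE/m).
KE = 1.10×10^6 J; m = 8040 kg.
v = 16.54 m/s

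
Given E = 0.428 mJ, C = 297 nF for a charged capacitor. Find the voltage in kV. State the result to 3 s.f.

Rearranging E = ½C·V² for V: V = √(2E/C).
E = 0.428 mJ = 4.280×10^-4 J; C = 297 nF = 2.970×10^-7 F.
V = 53.69 V
53.69 V × (1 kV / 1000 V) = 0.05369 kV

0.0537 kV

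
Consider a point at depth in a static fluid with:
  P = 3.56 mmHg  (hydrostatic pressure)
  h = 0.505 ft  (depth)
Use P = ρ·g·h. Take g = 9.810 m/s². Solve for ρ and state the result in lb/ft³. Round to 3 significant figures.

19.6 lb/ft³

Rearranging: ρ = P/(g·h).
P = 3.56 mmHg = 474.6 Pa; h = 0.505 ft = 0.1539 m; g = 9.810 m/s².
ρ = 314.3 kg/m³
314.3 kg/m³ × (1 lb/ft³ / 16.02 kg/m³) = 19.62 lb/ft³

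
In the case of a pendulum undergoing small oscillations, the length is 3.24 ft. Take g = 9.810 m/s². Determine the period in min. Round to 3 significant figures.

0.0332 min

Directly: T = 2π√(L/g).
L = 3.24 ft = 0.9876 m; g = 9.810 m/s².
T = 1.994 s
1.994 s × (1 min / 60.00 s) = 0.03323 min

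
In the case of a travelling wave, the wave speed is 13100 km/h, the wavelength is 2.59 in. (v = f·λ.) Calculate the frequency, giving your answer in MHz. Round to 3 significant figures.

0.0553 MHz

Rearranging v = f·λ for f: f = v/λ.
v = 13100 km/h = 3639 m/s; λ = 2.59 in = 0.06579 m.
f = 55314 Hz
55314 Hz × (1 MHz / 1.000×10^6 Hz) = 0.05531 MHz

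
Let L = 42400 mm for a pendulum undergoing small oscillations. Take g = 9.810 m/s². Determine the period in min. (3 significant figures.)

0.218 min

T is given directly by: T = 2π√(L/g).
L = 42400 mm = 42.40 m; g = 9.810 m/s².
T = 13.06 s
13.06 s × (1 min / 60.00 s) = 0.2177 min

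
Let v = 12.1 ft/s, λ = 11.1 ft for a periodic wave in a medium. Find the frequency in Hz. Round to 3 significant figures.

Solving v = f·λ for f: f = v/λ.
v = 12.1 ft/s = 3.688 m/s; λ = 11.1 ft = 3.383 m.
f = 1.090 Hz

1.09 Hz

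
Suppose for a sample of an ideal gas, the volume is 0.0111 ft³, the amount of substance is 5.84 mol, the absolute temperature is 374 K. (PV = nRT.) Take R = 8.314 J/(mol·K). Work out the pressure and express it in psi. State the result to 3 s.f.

8380 psi

P is given directly by: P = nRT/V.
V = 0.0111 ft³ = 3.143×10^-4 m³; n = 5.84 mol; T = 374 K; R = 8.314 J/(mol·K).
P = 5.777×10^7 Pa  (the unit combination reduces to kg/(m·s²) = Pa)
5.777×10^7 Pa × (1 psi / 6895 Pa) = 8379 psi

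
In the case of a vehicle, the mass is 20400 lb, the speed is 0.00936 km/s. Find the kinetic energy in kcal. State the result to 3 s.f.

96.9 kcal

KE is given directly by: KE = ½mv².
m = 20400 lb = 9253 kg; v = 0.00936 km/s = 9.360 m/s.
KE = 4.053×10^5 J
4.053×10^5 J × (1 kcal / 4184 J) = 96.88 kcal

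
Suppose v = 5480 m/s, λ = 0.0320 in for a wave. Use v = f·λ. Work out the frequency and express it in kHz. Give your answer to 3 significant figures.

6740 kHz

Rearranging v = f·λ for f: f = v/λ.
v = 5480 m/s; λ = 0.0320 in = 8.128×10^-4 m.
f = 6.742×10^6 Hz
6.742×10^6 Hz × (1 kHz / 1000 Hz) = 6742 kHz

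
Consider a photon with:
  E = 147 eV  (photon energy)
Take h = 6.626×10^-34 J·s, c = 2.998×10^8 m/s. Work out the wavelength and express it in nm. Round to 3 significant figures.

Solving E = h·c/λ for λ: λ = hc/E.
E = 147 eV = 2.355×10^-17 J; h = 6.626×10^-34 J·s; c = 2.998×10^8 m/s.
λ = 8.434×10^-9 m
8.434×10^-9 m × (1 nm / 1.000×10^-9 m) = 8.434 nm

8.43 nm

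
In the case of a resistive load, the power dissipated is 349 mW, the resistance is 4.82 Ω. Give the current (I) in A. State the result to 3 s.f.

Solving P = I²R for I: I = √(P/R).
P = 349 mW = 0.3490 W; R = 4.82 Ω.
I = 0.2691 A

0.269 A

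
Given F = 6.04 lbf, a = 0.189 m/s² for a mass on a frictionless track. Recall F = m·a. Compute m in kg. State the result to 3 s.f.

From Newton's second law: m = F/a.
F = 6.04 lbf = 26.87 N; a = 0.189 m/s².
m = 142.2 kg

142 kg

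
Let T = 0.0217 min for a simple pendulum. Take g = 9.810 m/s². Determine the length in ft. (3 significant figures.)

Rearranging: L = g·(T/2π)².
T = 0.0217 min = 1.302 s; g = 9.810 m/s².
L = 0.4212 m
0.4212 m × (1 ft / 0.3048 m) = 1.382 ft

1.38 ft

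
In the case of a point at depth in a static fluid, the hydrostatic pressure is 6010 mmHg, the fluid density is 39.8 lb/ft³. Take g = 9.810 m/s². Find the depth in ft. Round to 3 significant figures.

420 ft

Solving P = ρ·g·h for h: h = P/(ρ·g).
P = 6010 mmHg = 8.013×10^5 Pa; ρ = 39.8 lb/ft³ = 637.5 kg/m³; g = 9.810 m/s².
h = 128.1 m
128.1 m × (1 ft / 0.3048 m) = 420.3 ft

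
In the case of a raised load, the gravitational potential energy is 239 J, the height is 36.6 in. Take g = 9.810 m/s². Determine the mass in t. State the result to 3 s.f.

Solving PE = m·g·h for m: m = PE/(g·h).
PE = 239 J; h = 36.6 in = 0.9296 m; g = 9.810 m/s².
m = 26.21 kg
26.21 kg × (1 t / 1000 kg) = 0.02621 t

0.0262 t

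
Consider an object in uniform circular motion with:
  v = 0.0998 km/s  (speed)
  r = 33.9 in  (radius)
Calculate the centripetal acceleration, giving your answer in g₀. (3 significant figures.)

a is given directly by: a = v²/r.
v = 0.0998 km/s = 99.80 m/s; r = 33.9 in = 0.8611 m.
a = 11567 m/s²
11567 m/s² × (1 g₀ / 9.807 m/s²) = 1180 g₀

1180 g₀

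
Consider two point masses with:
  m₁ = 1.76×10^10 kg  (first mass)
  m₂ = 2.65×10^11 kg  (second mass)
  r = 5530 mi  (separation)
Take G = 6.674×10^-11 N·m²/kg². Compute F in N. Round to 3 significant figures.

From Newton's law of gravitation: F = Gm₁m₂/r².
m₁ = 1.76×10^10 kg; m₂ = 2.65×10^11 kg; r = 5530 mi = 8.900×10^6 m; G = 6.674×10^-11 N·m²/kg².
F = 0.003930 N  (the unit combination reduces to kg·m/s² = N)

0.00393 N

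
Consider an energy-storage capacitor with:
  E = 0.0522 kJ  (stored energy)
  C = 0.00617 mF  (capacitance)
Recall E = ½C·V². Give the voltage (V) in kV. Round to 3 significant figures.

Solving E = ½C·V² for V: V = √(2E/C).
E = 0.0522 kJ = 52.20 J; C = 0.00617 mF = 6.170×10^-6 F.
V = 4113 V
4113 V × (1 kV / 1000 V) = 4.113 kV

4.11 kV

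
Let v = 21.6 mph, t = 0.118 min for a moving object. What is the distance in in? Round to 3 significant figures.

2690 in

Rearranging: d = v·t.
v = 21.6 mph = 9.656 m/s; t = 0.118 min = 7.080 s.
d = 68.36 m
68.36 m × (1 in / 0.02540 m) = 2692 in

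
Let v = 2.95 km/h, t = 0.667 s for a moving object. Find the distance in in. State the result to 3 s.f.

21.5 in

Rearranging v = d/t for d: d = v·t.
v = 2.95 km/h = 0.8194 m/s; t = 0.667 s.
d = 0.5466 m
0.5466 m × (1 in / 0.02540 m) = 21.52 in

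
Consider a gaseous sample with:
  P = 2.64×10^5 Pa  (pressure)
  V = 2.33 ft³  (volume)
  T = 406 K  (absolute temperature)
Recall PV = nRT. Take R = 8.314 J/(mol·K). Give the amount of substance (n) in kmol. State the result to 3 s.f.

0.00516 kmol

Rearranging: n = PV/(RT).
P = 2.64×10^5 Pa; V = 2.33 ft³ = 0.06598 m³; T = 406 K; R = 8.314 J/(mol·K).
n = 5.160 mol
5.160 mol × (1 kmol / 1000 mol) = 0.005160 kmol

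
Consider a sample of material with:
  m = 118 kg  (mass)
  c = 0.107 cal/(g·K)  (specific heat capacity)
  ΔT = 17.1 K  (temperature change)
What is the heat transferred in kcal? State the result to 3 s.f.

Q is given directly by: Q = mcΔT.
m = 118 kg; c = 0.107 cal/(g·K) = 447.7 J/(kg·K); ΔT = 17.1 K.
Q = 9.033×10^5 J  (the unit combination reduces to kg·m²/s² = J)
9.033×10^5 J × (1 kcal / 4184 J) = 215.9 kcal

216 kcal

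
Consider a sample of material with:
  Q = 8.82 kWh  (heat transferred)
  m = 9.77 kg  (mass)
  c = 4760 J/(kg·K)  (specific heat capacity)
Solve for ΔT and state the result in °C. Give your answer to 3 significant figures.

683 °C

Rearranging Q = m·c·ΔT for ΔT: ΔT = Q/(m·c).
Q = 8.82 kWh = 3.175×10^7 J; m = 9.77 kg; c = 4760 J/(kg·K).
ΔT = 682.8 K
Since 1 °C = 1 K, 682.8 °C.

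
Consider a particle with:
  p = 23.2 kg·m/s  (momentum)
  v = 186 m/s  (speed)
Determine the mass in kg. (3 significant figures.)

0.125 kg

Rearranging p = m·v for m: m = p/v.
p = 23.2 kg·m/s; v = 186 m/s.
m = 0.1247 kg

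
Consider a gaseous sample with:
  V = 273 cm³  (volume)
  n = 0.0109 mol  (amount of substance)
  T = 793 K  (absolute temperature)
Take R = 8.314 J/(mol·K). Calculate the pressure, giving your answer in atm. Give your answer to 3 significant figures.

2.60 atm

Directly: P = nRT/V.
V = 273 cm³ = 2.730×10^-4 m³; n = 0.0109 mol; T = 793 K; R = 8.314 J/(mol·K).
P = 2.632×10^5 Pa
2.632×10^5 Pa × (1 atm / 1.013×10^5 Pa) = 2.598 atm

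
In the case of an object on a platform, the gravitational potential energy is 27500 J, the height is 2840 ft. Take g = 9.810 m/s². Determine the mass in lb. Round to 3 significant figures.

7.14 lb

Solving PE = m·g·h for m: m = PE/(g·h).
PE = 27500 J; h = 2840 ft = 865.6 m; g = 9.810 m/s².
m = 3.238 kg
3.238 kg × (1 lb / 0.4536 kg) = 7.139 lb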